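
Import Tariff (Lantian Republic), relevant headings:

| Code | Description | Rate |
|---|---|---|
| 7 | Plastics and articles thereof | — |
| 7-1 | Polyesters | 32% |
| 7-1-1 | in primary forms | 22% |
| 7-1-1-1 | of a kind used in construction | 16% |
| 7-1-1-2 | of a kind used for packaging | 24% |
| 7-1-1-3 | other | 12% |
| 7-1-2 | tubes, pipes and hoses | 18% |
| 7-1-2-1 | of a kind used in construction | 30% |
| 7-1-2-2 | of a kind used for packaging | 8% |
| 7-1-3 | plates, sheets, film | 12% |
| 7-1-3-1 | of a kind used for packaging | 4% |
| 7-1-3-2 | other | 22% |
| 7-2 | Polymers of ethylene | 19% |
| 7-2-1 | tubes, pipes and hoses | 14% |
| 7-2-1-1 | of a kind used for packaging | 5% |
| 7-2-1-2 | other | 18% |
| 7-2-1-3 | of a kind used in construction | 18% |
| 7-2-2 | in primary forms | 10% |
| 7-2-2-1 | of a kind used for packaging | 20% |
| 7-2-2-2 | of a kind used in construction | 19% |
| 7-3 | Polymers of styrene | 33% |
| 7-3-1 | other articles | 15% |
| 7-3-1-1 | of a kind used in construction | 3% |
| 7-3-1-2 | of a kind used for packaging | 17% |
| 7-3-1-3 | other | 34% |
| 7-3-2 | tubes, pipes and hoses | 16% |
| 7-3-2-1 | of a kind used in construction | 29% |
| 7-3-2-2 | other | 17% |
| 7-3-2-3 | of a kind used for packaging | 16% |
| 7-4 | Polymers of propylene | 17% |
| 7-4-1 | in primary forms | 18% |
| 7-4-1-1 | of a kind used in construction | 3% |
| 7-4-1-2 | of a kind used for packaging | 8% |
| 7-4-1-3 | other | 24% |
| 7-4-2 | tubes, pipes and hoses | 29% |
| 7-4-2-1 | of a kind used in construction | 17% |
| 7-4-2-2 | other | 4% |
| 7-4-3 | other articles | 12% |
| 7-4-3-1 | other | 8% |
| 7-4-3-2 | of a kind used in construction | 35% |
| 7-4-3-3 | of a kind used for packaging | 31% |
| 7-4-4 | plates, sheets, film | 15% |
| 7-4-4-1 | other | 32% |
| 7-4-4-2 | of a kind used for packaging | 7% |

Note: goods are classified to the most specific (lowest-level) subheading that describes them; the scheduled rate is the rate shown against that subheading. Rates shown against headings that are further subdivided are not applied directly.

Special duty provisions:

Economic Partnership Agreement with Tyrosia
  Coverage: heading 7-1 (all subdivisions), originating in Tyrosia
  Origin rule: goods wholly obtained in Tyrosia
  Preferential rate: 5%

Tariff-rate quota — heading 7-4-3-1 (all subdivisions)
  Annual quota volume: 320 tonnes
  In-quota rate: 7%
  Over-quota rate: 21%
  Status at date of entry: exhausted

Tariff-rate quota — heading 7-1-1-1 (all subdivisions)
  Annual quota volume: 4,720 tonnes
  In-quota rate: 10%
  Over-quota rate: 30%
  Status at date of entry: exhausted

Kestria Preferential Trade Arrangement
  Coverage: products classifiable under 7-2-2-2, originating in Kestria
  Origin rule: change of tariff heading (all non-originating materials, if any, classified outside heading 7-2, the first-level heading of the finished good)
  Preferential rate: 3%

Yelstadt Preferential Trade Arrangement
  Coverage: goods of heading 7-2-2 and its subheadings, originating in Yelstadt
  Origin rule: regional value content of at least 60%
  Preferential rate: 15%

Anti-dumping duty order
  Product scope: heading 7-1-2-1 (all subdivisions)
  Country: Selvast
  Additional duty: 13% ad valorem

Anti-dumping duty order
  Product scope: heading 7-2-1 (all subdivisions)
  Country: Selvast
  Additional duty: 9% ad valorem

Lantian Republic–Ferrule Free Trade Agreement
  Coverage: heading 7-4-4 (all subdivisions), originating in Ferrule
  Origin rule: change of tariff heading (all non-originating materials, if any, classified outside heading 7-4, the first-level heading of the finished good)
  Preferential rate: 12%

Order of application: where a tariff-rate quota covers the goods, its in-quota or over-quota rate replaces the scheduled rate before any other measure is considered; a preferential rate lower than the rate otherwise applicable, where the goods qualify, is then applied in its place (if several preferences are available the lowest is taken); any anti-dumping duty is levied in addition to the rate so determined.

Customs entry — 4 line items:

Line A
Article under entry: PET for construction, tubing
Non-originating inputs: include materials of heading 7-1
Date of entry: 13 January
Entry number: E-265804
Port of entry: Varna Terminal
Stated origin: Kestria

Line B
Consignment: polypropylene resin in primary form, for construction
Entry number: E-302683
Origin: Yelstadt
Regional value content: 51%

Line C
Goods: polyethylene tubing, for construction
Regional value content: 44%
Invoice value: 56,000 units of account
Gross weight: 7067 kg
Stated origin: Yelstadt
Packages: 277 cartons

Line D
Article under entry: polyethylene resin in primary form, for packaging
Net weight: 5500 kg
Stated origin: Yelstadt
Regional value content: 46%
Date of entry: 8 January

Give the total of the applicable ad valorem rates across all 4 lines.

71%

Line A: PET → 7-1; tubing → 7-1-2; for construction → 7-1-2-1. Scheduled 30%. Kestria agreement on 7-2-2-2: 7-1-2-1 not covered. → 30%.
Line B: polypropylene → 7-4; resin in primary form → 7-4-1; for construction → 7-4-1-1. Scheduled 3%. Yelstadt agreement on 7-2-2: 7-4-1-1 not covered. → 3%.
Line C: polyethylene → 7-2; tubing → 7-2-1; for construction → 7-2-1-3. Scheduled 18%. Yelstadt agreement on 7-2-2: 7-2-1-3 not covered. → 18%.
Line D: polyethylene → 7-2; resin in primary form → 7-2-2; for packaging → 7-2-2-1. Scheduled 20%. Yelstadt agreement on 7-2-2: RVC < 60%. → 20%.
Sum: 30% + 3% + 18% + 20% = 71%.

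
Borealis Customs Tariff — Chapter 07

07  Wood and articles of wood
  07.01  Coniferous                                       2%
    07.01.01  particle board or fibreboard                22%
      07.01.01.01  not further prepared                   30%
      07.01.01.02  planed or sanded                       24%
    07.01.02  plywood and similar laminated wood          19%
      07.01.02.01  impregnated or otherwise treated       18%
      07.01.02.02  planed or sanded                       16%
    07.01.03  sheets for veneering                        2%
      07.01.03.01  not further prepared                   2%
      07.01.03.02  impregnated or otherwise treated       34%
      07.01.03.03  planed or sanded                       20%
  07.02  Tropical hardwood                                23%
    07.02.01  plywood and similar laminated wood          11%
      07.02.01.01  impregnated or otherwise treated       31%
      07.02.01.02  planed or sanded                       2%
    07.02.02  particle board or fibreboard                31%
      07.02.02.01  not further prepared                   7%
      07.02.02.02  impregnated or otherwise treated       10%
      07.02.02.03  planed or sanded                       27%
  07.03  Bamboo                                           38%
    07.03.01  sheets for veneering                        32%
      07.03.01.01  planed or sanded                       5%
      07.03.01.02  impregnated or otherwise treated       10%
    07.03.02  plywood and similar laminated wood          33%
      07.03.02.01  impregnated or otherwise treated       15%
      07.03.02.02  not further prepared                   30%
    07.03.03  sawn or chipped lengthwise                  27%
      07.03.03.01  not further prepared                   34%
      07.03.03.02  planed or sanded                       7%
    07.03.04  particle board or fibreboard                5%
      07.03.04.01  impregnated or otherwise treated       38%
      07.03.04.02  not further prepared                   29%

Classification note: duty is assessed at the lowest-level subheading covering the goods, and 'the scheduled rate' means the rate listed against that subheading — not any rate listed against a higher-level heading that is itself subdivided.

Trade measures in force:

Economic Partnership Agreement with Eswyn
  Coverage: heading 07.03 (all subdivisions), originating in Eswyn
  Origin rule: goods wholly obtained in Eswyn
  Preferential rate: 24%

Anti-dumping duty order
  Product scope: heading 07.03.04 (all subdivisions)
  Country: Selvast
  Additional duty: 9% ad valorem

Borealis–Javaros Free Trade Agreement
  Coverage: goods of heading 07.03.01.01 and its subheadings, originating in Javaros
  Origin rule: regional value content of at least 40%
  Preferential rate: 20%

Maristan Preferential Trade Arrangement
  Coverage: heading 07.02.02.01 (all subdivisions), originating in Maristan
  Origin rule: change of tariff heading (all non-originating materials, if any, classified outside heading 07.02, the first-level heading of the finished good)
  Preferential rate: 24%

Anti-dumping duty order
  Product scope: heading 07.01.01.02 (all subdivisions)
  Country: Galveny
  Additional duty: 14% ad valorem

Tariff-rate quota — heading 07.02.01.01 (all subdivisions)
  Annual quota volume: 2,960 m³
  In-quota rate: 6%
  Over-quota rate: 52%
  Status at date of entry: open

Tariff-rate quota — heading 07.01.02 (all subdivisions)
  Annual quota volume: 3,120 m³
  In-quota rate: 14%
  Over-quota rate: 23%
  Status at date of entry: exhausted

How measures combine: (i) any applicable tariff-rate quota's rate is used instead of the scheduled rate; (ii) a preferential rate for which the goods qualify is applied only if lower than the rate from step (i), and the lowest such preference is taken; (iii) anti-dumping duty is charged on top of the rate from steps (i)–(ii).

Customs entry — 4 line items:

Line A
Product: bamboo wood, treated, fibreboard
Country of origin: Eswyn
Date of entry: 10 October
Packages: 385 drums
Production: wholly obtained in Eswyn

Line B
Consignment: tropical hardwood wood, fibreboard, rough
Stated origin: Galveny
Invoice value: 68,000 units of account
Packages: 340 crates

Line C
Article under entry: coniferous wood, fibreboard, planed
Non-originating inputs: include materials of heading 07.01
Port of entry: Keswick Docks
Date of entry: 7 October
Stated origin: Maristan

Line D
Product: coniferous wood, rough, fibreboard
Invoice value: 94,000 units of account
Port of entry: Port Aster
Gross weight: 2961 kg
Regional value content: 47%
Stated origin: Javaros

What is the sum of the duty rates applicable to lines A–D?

Line A: bamboo → 07.03; fibreboard → 07.03.04; treated → 07.03.04.01. Scheduled 38%. Eswyn agreement on 07.03: wholly obtained → 24% available; preferential 24%. → 24%.
Line B: tropical hardwood → 07.02; fibreboard → 07.02.02; rough → 07.02.02.01. Scheduled 7%. No special measure applies. → 7%.
Line C: coniferous → 07.01; fibreboard → 07.01.01; planed → 07.01.01.02. Scheduled 24%. Maristan agreement on 07.02.02.01: 07.01.01.02 not covered. → 24%.
Line D: coniferous → 07.01; fibreboard → 07.01.01; rough → 07.01.01.01. Scheduled 30%. Javaros agreement on 07.03.01.01: 07.01.01.01 not covered. → 30%.
Sum: 24% + 7% + 24% + 30% = 85%.

85%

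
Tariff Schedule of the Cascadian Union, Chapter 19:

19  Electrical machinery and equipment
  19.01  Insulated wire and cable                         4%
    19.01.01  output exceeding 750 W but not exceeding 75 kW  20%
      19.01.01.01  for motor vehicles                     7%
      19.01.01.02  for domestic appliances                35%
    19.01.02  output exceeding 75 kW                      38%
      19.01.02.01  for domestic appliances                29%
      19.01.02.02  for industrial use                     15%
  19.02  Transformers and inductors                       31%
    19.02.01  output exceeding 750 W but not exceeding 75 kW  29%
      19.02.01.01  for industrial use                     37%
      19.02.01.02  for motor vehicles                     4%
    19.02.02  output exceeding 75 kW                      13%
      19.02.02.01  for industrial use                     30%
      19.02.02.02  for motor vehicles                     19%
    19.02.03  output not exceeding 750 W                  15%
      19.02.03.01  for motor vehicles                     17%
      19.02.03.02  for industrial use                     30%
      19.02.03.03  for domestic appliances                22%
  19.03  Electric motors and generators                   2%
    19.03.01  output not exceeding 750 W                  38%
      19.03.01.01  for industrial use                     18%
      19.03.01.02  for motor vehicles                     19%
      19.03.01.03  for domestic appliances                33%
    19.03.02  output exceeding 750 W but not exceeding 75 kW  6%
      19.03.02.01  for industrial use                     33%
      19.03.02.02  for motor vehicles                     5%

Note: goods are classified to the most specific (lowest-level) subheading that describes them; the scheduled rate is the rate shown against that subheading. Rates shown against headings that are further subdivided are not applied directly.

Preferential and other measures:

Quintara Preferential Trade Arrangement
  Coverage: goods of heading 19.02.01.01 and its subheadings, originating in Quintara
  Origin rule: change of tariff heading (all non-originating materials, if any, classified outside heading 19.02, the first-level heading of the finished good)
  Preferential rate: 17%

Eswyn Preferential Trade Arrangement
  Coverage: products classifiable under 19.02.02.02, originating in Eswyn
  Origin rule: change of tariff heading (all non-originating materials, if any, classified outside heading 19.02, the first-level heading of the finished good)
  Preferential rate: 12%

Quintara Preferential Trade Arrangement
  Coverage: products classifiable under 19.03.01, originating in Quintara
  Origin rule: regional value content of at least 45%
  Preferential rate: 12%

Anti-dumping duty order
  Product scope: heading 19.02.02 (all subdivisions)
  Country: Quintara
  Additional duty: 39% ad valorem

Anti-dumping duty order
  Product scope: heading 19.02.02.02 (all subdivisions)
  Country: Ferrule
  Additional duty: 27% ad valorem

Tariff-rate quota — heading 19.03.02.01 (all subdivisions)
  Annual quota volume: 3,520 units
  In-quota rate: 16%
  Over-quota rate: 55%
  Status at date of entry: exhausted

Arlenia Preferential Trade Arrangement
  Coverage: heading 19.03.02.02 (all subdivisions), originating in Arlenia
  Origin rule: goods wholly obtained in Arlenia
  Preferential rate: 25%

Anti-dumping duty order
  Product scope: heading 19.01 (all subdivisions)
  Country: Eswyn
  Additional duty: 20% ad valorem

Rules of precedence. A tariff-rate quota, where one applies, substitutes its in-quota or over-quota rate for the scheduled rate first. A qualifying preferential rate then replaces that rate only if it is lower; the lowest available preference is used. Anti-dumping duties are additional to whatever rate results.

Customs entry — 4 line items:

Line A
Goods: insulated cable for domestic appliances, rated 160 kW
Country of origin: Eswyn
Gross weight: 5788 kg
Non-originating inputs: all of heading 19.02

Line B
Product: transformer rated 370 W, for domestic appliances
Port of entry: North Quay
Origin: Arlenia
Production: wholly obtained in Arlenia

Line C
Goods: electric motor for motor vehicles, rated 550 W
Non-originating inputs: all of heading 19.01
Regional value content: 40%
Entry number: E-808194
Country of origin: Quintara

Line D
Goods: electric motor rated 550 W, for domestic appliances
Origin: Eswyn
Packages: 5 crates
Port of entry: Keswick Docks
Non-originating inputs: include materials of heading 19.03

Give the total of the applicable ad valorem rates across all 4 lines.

123%

Line A: insulated cable → 19.01; rated 160 kW → 19.01.02; for domestic appliances → 19.01.02.01. Scheduled 29%. Eswyn agreement on 19.02.02.02: 19.01.02.01 not covered; anti-dumping (Eswyn, 19.01): +20%; total 29% + 20% = 49%. → 49%.
Line B: transformer → 19.02; rated 370 W → 19.02.03; for domestic appliances → 19.02.03.03. Scheduled 22%. Arlenia agreement on 19.03.02.02: 19.02.03.03 not covered. → 22%.
Line C: electric motor → 19.03; rated 550 W → 19.03.01; for motor vehicles → 19.03.01.02. Scheduled 19%. Quintara agreement on 19.02.01.01: 19.03.01.02 not covered; Quintara agreement on 19.03.01: RVC < 45%. → 19%.
Line D: electric motor → 19.03; rated 550 W → 19.03.01; for domestic appliances → 19.03.01.03. Scheduled 33%. Eswyn agreement on 19.02.02.02: 19.03.01.03 not covered. → 33%.
Sum: 49% + 22% + 19% + 33% = 123%.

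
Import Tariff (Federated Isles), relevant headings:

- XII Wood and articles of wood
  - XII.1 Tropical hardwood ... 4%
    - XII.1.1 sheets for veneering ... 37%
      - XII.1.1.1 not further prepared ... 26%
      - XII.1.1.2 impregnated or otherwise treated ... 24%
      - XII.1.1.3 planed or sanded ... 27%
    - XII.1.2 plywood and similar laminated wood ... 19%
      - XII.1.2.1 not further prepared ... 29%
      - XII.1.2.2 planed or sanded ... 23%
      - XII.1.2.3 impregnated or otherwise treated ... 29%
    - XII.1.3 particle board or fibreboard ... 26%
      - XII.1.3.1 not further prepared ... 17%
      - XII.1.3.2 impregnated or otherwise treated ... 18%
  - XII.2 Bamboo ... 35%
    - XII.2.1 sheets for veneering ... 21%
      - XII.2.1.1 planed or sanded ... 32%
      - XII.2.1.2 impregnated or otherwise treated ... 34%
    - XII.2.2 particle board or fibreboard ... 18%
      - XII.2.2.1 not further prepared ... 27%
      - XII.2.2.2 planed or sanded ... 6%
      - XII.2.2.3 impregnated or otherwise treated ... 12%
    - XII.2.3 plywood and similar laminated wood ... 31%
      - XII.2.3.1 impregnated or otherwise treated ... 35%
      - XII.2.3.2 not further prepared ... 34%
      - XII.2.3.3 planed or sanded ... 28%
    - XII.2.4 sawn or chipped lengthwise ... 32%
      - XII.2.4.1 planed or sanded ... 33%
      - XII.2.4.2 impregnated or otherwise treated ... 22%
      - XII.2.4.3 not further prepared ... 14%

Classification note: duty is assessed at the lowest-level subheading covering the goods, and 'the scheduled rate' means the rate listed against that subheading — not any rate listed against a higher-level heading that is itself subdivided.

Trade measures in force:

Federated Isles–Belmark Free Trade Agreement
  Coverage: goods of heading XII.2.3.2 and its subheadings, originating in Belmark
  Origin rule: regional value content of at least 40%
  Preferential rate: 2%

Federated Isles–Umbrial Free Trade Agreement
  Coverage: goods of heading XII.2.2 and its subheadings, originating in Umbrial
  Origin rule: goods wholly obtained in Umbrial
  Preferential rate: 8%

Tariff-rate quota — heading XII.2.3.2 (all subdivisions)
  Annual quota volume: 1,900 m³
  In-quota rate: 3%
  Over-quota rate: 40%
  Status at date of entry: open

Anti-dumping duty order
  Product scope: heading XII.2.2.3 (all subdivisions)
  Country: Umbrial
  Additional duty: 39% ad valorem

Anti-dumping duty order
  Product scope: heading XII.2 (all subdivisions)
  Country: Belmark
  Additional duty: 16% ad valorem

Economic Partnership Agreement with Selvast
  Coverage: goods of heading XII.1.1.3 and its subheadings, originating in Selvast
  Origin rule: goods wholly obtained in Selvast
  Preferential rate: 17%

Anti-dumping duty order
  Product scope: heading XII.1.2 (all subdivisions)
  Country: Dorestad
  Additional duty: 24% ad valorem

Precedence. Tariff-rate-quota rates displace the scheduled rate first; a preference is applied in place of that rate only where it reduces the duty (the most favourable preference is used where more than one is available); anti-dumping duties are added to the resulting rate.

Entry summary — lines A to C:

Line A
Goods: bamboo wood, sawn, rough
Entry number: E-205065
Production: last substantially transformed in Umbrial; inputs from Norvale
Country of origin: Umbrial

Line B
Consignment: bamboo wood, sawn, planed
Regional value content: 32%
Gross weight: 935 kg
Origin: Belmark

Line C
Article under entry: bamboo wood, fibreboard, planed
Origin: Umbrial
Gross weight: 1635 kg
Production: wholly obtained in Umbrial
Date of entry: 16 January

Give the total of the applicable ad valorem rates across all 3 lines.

Line A: bamboo → XII.2; sawn → XII.2.4; rough → XII.2.4.3. Scheduled 14%. Umbrial agreement on XII.2.2: XII.2.4.3 not covered. → 14%.
Line B: bamboo → XII.2; sawn → XII.2.4; planed → XII.2.4.1. Scheduled 33%. Belmark agreement on XII.2.3.2: XII.2.4.1 not covered; anti-dumping (Belmark, XII.2): +16%; total 33% + 16% = 49%. → 49%.
Line C: bamboo → XII.2; fibreboard → XII.2.2; planed → XII.2.2.2. Scheduled 6%. Umbrial agreement on XII.2.2: wholly obtained → 8% available; preference 8% not lower than 6% → no reduction. → 6%.
Sum: 14% + 49% + 6% = 69%.

69%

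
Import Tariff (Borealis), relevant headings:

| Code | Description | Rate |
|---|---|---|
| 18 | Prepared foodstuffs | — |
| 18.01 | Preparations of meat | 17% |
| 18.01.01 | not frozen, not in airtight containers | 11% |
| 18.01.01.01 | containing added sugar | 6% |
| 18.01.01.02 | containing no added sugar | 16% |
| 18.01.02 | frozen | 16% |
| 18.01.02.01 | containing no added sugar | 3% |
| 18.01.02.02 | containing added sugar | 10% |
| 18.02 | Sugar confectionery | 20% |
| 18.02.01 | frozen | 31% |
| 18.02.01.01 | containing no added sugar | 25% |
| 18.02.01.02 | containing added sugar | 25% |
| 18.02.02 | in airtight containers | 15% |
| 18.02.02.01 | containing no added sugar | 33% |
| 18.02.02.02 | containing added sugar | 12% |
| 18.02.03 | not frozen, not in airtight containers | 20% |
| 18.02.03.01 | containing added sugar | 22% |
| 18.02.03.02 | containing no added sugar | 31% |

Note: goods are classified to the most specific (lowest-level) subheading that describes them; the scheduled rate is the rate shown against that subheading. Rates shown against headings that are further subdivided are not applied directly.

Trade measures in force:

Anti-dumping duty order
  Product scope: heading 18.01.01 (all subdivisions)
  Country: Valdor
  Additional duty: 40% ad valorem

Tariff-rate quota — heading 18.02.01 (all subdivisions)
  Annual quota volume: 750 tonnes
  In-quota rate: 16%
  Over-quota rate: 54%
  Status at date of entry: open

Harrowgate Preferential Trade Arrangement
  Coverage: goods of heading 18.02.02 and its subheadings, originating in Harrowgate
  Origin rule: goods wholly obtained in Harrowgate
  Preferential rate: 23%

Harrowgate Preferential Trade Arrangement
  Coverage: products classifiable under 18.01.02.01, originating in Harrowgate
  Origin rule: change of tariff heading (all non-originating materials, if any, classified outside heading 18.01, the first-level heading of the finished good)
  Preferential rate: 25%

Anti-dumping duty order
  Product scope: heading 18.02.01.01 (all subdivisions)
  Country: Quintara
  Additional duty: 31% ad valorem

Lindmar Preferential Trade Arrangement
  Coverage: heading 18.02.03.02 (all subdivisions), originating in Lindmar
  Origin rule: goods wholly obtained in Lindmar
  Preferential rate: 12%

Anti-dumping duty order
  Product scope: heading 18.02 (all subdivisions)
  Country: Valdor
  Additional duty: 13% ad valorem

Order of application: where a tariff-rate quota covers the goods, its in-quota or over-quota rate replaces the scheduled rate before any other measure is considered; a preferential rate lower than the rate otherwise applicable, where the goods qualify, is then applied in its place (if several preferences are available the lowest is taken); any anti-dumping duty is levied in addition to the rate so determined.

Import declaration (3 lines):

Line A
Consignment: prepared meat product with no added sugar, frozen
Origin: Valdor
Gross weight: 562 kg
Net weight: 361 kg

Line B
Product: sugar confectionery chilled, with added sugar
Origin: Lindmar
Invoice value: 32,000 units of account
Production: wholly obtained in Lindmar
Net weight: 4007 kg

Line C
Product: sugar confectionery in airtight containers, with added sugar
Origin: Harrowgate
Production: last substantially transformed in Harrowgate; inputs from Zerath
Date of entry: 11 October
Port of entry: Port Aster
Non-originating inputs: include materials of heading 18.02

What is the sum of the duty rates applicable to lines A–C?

37%

Line A: prepared meat product → 18.01; frozen → 18.01.02; with no added sugar → 18.01.02.01. Scheduled 3%. No special measure applies. → 3%.
Line B: sugar confectionery → 18.02; chilled → 18.02.03; with added sugar → 18.02.03.01. Scheduled 22%. Lindmar agreement on 18.02.03.02: 18.02.03.01 not covered. → 22%.
Line C: sugar confectionery → 18.02; in airtight containers → 18.02.02; with added sugar → 18.02.02.02. Scheduled 12%. Harrowgate agreement on 18.02.02: not wholly obtained; Harrowgate agreement on 18.01.02.01: 18.02.02.02 not covered. → 12%.
Sum: 3% + 22% + 12% = 37%.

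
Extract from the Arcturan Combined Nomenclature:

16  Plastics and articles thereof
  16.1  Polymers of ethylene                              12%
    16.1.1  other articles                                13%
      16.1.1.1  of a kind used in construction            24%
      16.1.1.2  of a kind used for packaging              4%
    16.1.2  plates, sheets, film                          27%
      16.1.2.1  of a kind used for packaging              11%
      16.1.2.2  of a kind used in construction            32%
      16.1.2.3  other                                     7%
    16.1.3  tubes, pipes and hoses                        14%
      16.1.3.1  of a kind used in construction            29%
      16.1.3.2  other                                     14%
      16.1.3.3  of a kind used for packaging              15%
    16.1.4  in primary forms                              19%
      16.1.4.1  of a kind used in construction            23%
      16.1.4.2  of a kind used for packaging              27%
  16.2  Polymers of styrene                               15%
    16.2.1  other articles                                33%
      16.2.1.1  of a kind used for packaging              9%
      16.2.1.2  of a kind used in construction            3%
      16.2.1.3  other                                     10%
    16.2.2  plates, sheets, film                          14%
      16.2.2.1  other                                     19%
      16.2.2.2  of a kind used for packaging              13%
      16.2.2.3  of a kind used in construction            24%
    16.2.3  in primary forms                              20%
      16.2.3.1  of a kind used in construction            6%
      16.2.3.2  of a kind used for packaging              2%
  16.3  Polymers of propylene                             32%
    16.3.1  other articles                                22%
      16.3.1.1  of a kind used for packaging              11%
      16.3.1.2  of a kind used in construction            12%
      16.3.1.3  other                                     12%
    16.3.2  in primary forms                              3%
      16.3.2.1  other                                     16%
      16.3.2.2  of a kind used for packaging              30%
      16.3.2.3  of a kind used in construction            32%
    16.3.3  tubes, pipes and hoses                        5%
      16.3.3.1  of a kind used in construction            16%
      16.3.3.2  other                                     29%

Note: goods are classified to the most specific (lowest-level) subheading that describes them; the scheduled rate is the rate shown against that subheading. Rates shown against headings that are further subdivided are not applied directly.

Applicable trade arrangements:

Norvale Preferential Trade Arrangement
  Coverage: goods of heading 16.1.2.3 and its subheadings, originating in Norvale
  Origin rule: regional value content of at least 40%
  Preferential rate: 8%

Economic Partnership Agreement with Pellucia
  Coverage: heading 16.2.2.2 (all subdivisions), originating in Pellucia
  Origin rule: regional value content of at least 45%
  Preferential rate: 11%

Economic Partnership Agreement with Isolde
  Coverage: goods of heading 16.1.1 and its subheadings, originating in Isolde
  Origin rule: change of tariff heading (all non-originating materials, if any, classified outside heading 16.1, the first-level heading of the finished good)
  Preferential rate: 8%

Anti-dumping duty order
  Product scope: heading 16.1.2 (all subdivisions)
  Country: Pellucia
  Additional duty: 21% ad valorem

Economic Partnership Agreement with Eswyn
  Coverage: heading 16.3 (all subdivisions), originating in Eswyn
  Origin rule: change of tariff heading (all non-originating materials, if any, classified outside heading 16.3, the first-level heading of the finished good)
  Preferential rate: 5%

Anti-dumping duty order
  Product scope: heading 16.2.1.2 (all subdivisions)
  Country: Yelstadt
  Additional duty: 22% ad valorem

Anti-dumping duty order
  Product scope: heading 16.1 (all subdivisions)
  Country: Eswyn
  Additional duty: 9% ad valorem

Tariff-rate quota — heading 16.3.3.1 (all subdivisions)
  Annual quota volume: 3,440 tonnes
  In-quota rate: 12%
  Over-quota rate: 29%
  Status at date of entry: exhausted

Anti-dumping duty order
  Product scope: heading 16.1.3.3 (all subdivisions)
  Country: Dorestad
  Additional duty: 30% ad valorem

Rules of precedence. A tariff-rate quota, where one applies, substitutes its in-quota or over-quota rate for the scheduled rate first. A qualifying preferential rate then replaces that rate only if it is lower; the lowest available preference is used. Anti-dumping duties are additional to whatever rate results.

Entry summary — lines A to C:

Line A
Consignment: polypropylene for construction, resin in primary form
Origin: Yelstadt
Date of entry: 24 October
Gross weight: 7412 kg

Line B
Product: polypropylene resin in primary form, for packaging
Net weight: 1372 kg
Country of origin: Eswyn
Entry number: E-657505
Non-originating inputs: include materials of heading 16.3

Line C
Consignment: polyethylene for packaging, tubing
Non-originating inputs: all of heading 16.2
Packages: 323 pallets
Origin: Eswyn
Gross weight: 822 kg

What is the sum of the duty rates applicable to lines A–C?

86%

Line A: polypropylene → 16.3; resin in primary form → 16.3.2; for construction → 16.3.2.3. Scheduled 32%. No special measure applies. → 32%.
Line B: polypropylene → 16.3; resin in primary form → 16.3.2; for packaging → 16.3.2.2. Scheduled 30%. Eswyn agreement on 16.3: CTH not met. → 30%.
Line C: polyethylene → 16.1; tubing → 16.1.3; for packaging → 16.1.3.3. Scheduled 15%. Eswyn agreement on 16.3: 16.1.3.3 not covered; anti-dumping (Eswyn, 16.1): +9%; total 15% + 9% = 24%. → 24%.
Sum: 32% + 30% + 24% = 86%.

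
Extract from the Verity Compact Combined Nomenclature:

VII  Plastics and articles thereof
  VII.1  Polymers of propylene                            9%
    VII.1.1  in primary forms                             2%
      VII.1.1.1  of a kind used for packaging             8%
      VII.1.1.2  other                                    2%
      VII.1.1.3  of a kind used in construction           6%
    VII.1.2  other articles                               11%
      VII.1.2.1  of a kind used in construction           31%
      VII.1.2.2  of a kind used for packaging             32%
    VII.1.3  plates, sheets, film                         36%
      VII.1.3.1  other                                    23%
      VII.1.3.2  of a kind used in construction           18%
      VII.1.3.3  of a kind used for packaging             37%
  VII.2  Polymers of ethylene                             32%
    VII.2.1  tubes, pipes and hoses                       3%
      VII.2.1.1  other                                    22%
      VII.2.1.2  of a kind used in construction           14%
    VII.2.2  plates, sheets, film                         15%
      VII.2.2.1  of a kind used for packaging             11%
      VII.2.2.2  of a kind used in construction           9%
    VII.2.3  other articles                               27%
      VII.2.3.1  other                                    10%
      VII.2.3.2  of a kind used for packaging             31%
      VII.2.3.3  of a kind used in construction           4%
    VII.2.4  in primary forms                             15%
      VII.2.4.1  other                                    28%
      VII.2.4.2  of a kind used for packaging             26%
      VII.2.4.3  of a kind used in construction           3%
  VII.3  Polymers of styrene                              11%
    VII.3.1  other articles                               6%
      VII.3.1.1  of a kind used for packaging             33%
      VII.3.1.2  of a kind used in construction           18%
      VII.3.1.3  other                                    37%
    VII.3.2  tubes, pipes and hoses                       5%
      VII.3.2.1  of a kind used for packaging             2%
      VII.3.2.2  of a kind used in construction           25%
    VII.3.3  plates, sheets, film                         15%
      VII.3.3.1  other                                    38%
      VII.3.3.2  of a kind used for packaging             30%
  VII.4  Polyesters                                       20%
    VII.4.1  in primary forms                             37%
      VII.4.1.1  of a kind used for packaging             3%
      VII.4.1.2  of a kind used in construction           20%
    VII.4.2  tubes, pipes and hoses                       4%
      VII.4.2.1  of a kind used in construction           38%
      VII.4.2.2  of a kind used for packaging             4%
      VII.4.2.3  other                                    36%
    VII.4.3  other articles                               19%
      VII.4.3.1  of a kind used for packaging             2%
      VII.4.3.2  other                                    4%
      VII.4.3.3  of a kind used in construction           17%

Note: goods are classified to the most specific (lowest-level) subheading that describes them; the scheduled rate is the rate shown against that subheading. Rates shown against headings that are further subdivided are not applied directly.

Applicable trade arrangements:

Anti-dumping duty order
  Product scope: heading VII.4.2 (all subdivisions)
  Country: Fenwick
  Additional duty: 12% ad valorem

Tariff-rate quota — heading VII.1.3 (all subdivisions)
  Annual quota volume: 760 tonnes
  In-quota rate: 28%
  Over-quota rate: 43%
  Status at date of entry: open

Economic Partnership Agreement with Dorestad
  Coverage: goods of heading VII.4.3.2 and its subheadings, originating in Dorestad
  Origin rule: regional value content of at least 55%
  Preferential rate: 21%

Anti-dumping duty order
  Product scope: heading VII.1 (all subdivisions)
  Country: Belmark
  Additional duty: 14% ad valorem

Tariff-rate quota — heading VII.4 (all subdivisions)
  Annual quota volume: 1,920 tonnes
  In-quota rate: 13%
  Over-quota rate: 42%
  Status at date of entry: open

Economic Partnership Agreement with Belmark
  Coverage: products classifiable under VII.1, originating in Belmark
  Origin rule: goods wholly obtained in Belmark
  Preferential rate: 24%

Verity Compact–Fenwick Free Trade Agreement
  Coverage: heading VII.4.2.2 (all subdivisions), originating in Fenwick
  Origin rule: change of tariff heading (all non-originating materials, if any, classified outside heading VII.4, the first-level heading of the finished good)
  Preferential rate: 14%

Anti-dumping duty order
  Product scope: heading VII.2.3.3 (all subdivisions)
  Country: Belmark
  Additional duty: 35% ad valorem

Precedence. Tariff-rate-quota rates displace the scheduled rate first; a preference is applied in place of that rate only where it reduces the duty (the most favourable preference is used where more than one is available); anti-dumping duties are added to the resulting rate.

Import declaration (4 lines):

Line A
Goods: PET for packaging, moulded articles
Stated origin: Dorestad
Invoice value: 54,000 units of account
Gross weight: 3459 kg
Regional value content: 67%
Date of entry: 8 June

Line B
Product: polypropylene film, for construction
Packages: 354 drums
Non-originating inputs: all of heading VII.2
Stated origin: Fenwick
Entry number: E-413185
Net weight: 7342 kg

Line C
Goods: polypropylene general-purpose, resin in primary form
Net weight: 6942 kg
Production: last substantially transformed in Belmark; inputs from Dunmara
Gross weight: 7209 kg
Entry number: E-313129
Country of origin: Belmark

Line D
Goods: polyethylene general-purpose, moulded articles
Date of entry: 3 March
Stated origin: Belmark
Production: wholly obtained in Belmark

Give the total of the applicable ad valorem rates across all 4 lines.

67%

Line A: PET → VII.4; moulded articles → VII.4.3; for packaging → VII.4.3.1. Scheduled 2%. quota on VII.4 open → in-quota 13%; Dorestad agreement on VII.4.3.2: VII.4.3.1 not covered. → 13%.
Line B: polypropylene → VII.1; film → VII.1.3; for construction → VII.1.3.2. Scheduled 18%. quota on VII.1.3 open → in-quota 28%; Fenwick agreement on VII.4.2.2: VII.1.3.2 not covered. → 28%.
Line C: polypropylene → VII.1; resin in primary form → VII.1.1; general-purpose → VII.1.1.2. Scheduled 2%. Belmark agreement on VII.1: not wholly obtained; anti-dumping (Belmark, VII.1): +14%; total 2% + 14% = 16%. → 16%.
Line D: polyethylene → VII.2; moulded articles → VII.2.3; general-purpose → VII.2.3.1. Scheduled 10%. Belmark agreement on VII.1: VII.2.3.1 not covered. → 10%.
Sum: 13% + 28% + 16% + 10% = 67%.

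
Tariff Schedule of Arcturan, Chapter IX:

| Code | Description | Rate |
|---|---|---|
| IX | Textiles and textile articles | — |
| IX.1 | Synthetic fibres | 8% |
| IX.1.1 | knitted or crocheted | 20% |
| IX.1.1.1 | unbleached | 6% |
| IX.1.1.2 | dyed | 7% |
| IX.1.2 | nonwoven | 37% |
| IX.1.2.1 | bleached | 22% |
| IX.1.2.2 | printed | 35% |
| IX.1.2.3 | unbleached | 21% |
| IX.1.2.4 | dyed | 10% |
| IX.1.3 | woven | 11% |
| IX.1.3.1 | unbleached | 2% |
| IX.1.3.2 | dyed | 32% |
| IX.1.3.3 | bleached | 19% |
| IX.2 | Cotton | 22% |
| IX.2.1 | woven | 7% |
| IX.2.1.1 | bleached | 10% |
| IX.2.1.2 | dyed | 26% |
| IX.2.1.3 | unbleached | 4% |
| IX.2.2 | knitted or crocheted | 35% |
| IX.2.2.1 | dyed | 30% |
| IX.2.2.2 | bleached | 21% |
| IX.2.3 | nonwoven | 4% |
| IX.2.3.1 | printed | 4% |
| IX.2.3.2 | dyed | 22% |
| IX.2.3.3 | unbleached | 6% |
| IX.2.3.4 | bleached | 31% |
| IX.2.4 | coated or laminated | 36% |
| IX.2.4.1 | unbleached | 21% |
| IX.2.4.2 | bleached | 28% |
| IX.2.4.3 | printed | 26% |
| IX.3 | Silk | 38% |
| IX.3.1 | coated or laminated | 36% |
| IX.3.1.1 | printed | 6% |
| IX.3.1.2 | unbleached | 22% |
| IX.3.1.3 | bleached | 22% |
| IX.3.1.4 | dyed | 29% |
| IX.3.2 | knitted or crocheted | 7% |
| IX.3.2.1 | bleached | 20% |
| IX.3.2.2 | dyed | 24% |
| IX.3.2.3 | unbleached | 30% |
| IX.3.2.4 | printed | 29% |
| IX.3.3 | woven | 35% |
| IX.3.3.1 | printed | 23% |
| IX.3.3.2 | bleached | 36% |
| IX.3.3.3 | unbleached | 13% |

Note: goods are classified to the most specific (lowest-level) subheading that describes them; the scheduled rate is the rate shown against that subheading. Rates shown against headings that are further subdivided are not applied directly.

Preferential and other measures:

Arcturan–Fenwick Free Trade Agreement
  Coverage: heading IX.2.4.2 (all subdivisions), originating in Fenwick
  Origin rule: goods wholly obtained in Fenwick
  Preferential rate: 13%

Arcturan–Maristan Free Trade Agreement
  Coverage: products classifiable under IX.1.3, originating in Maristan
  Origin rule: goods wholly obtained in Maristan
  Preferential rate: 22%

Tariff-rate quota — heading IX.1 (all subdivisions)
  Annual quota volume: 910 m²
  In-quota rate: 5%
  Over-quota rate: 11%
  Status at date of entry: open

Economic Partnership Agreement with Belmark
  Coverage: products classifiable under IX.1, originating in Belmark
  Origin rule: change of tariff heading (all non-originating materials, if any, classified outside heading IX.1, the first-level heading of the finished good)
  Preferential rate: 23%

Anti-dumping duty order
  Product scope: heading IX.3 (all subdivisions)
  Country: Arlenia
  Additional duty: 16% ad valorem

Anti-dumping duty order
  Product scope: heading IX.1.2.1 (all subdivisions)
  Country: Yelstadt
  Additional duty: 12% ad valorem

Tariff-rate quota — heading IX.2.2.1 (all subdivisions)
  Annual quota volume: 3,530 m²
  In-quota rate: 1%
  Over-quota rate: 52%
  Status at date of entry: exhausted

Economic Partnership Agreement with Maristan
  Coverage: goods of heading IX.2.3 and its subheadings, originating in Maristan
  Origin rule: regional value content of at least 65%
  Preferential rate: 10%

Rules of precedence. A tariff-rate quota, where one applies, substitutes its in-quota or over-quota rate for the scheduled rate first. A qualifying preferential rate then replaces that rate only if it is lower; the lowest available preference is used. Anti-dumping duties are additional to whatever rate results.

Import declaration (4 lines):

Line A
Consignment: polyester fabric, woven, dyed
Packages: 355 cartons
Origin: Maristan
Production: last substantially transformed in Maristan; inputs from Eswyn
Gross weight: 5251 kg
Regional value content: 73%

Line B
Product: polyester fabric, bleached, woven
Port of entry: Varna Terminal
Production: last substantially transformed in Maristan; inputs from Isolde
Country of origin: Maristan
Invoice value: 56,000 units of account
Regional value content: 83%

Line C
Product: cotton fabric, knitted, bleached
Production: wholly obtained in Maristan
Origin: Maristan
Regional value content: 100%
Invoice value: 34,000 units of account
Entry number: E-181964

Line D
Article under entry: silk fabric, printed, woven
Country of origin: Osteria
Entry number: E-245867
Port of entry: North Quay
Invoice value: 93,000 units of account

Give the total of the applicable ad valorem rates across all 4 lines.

Line A: polyester → IX.1; woven → IX.1.3; dyed → IX.1.3.2. Scheduled 32%. quota on IX.1 open → in-quota 5%; Maristan agreement on IX.1.3: not wholly obtained; Maristan agreement on IX.2.3: IX.1.3.2 not covered. → 5%.
Line B: polyester → IX.1; woven → IX.1.3; bleached → IX.1.3.3. Scheduled 19%. quota on IX.1 open → in-quota 5%; Maristan agreement on IX.1.3: not wholly obtained; Maristan agreement on IX.2.3: IX.1.3.3 not covered. → 5%.
Line C: cotton → IX.2; knitted → IX.2.2; bleached → IX.2.2.2. Scheduled 21%. Maristan agreement on IX.1.3: IX.2.2.2 not covered; Maristan agreement on IX.2.3: IX.2.2.2 not covered. → 21%.
Line D: silk → IX.3; woven → IX.3.3; printed → IX.3.3.1. Scheduled 23%. No special measure applies. → 23%.
Sum: 5% + 5% + 21% + 23% = 54%.

54%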